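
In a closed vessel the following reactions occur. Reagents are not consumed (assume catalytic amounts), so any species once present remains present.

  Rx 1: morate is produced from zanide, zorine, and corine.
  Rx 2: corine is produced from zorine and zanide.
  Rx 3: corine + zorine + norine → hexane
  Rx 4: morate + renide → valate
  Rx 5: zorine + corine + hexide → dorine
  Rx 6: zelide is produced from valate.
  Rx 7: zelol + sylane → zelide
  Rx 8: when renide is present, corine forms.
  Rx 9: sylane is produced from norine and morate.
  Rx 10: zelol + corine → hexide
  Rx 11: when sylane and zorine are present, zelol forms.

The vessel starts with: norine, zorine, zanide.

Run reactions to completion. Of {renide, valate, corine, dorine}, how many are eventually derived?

2

zorine and zanide present → corine forms (Rx 2).
zanide, zorine, and corine present → morate forms (Rx 1).
norine and morate present → sylane forms (Rx 9).
sylane and zorine present → zelol forms (Rx 11).
zelol and corine present → hexide forms (Rx 10).
zorine, corine, and hexide present → dorine forms (Rx 5).
No rule produces renide, and it is not given.
valate would need morate and renide (Rx 4), but renide never forms.
corine: reached.
dorine: reached.
Reached: corine and dorine — 2 of the 4.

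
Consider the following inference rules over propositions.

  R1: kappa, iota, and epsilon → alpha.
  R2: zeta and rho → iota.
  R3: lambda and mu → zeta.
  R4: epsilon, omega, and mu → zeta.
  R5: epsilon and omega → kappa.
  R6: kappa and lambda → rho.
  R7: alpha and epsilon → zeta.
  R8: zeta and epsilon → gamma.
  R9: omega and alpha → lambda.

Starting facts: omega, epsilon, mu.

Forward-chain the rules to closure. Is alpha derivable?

No

alpha would need kappa, iota, and epsilon (R1), but iota is never established.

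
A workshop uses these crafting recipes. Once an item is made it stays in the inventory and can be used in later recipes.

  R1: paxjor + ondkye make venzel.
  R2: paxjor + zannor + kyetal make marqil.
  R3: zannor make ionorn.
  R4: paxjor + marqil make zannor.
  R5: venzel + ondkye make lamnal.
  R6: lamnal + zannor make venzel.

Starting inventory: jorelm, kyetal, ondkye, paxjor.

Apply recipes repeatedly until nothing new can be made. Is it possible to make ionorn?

ionorn would need zannor (R3), but zannor is never obtained.

No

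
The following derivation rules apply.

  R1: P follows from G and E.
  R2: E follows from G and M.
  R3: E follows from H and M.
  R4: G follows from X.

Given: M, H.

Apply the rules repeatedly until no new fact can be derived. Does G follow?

G would need X (R4), but X is never established.

No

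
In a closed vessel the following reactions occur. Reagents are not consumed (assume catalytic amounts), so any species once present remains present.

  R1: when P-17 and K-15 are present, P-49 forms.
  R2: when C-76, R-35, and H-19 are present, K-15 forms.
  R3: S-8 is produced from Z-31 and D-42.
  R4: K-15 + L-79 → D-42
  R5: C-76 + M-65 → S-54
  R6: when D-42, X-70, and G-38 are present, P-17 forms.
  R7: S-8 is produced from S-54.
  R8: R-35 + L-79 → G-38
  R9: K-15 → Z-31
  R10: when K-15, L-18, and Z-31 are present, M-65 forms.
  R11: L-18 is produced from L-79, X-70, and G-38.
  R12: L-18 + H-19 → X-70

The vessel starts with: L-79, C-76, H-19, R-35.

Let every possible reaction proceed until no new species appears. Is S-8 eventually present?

C-76, R-35, and H-19 present → K-15 forms (R2).
K-15 present → Z-31 forms (R9).
K-15 and L-79 present → D-42 forms (R4).
Z-31 and D-42 present → S-8 forms (R3).

Yes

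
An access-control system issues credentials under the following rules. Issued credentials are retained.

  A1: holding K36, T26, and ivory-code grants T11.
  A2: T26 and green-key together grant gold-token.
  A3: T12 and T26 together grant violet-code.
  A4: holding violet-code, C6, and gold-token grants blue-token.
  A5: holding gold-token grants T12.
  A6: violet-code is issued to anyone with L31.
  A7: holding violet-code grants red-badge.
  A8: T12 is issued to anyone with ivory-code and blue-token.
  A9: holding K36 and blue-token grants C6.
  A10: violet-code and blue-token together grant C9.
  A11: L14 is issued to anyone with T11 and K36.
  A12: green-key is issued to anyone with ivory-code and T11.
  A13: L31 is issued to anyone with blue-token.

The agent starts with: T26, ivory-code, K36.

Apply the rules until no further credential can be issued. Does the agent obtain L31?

No

L31 would need blue-token (A13), but blue-token is never granted.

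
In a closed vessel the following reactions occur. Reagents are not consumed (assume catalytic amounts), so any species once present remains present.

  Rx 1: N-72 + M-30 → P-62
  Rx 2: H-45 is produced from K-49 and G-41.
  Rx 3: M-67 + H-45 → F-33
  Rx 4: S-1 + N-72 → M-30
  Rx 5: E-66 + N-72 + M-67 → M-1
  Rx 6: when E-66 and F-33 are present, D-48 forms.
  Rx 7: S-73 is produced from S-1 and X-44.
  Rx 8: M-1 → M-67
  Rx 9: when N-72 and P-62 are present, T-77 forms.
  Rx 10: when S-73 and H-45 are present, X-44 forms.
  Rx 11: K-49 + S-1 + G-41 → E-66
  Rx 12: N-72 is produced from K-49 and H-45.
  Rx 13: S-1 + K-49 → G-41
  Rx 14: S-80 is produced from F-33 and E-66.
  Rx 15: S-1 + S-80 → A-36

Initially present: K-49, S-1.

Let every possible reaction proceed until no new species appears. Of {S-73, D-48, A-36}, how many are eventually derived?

0

S-73 would need S-1 and X-44 (Rx 7), but X-44 never forms.
D-48 would need E-66 and F-33 (Rx 6), but F-33 never forms.
A-36 would need S-1 and S-80 (Rx 15), but S-80 never forms.
None of the 3 are reached.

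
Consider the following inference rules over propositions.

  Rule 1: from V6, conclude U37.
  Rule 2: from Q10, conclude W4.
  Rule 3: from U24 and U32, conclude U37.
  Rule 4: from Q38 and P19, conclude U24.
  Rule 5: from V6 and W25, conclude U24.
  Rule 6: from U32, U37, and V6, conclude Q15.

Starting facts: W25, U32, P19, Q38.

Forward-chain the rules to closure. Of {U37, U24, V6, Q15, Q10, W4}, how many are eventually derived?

Q38 and P19 hold, so U24 follows (Rule 4).
U24 and U32 hold, so U37 follows (Rule 3).
U37: reached.
U24: reached.
No rule produces V6, and it is not given.
Q15 would need U32, U37, and V6 (Rule 6), but V6 is never established.
No rule produces Q10, and it is not given.
W4 would need Q10 (Rule 2), but Q10 is never established.
Reached: U37 and U24 — 2 of the 6.

2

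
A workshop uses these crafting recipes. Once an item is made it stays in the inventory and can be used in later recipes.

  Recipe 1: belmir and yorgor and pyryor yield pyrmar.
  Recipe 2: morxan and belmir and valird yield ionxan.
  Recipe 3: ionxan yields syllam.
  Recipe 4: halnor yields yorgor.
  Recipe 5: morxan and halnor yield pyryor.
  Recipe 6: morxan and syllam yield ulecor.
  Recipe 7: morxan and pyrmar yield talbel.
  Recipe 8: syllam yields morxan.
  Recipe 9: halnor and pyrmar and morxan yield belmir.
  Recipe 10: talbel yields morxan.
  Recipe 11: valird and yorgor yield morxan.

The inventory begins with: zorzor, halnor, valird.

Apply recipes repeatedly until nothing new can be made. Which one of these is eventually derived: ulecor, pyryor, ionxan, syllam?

Using Recipe 4, halnor makes yorgor.
Using Recipe 11, valird and yorgor make morxan.
morxan and halnor → pyryor (Recipe 5).
ulecor would need morxan and syllam (Recipe 6), but syllam is never obtained. syllam would need ionxan (Recipe 3), but ionxan is never obtained. ionxan would need morxan, belmir, and valird (Recipe 2), but belmir is never obtained.

pyryor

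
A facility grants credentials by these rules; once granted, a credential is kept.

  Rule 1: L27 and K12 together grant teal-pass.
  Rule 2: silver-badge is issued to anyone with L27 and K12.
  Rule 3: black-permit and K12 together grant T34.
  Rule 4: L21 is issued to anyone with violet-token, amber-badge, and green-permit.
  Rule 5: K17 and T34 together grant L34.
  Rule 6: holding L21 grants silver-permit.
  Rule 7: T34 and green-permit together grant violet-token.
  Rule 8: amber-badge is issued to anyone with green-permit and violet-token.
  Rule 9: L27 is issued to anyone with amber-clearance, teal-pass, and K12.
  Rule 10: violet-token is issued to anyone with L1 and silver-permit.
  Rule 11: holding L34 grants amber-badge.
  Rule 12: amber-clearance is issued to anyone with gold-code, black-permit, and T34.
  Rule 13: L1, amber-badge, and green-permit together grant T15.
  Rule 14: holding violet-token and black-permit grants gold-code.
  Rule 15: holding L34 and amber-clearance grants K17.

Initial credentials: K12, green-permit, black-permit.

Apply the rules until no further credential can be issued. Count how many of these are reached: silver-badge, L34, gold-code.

1

Holding black-permit and K12 grants T34 (Rule 3).
Holding T34 and green-permit grants violet-token (Rule 7).
Holding violet-token and black-permit grants gold-code (Rule 14).
silver-badge would need L27 and K12 (Rule 2), but L27 is never granted.
L34 would need K17 and T34 (Rule 5), but K17 is never granted.
gold-code: reached.
Reached: gold-code — 1 of the 3.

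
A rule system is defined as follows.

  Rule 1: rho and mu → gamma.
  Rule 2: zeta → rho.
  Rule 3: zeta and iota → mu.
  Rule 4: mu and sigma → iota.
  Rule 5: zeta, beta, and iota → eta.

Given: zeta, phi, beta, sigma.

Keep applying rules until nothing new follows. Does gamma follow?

No

gamma would need rho and mu (Rule 1), but mu is never established.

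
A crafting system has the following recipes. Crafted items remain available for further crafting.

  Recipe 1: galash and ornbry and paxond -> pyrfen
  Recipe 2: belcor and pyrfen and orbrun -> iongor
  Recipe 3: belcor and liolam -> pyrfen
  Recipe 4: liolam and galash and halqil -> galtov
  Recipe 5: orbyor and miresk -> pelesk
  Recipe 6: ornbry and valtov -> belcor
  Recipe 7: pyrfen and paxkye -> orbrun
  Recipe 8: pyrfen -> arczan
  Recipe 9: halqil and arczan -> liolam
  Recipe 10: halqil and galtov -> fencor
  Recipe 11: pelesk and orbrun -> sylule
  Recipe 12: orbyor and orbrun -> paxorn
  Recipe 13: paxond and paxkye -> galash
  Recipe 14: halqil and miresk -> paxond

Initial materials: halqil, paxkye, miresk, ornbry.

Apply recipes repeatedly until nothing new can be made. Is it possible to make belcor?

belcor would need ornbry and valtov (Recipe 6), but valtov is never obtained.

No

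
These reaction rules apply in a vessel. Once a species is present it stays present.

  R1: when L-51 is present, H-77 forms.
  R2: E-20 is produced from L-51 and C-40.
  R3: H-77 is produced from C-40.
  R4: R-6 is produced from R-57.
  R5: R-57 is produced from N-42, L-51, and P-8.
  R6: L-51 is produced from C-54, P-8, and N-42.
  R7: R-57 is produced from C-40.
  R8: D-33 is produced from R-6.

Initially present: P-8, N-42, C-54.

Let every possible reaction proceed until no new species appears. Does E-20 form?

No

E-20 would need L-51 and C-40 (R2), but C-40 never forms.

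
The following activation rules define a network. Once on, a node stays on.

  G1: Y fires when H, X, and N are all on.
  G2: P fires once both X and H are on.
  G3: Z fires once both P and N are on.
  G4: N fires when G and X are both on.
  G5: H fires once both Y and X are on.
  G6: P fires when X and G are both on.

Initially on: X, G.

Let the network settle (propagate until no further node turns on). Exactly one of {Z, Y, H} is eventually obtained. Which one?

Z

G6: X and G on → P on.
G and X are on, so N fires (G4).
G3: P and N on → Z on.
H would need Y and X (G5), but Y never turns on. Y would need H, X, and N (G1), but H never turns on.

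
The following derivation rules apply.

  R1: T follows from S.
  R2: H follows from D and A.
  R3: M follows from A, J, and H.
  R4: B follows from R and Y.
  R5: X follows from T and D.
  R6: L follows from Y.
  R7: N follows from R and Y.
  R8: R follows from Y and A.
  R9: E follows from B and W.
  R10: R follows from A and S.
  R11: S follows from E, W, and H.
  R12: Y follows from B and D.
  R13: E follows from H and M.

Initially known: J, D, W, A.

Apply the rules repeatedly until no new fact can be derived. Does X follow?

From D and A, R2 gives H.
From A, J, and H, R3 gives M.
H and M hold, so E follows (R13).
E, W, and H hold, so S follows (R11).
From S, R1 gives T.
T and D hold, so X follows (R5).

Yes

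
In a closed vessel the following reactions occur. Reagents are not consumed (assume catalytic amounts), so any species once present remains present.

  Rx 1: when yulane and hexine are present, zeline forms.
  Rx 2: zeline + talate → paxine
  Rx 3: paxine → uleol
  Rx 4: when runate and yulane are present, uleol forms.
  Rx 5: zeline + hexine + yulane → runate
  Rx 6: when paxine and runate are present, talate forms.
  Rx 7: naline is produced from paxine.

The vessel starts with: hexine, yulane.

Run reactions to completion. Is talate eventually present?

talate would need paxine and runate (Rx 6), but paxine never forms.

No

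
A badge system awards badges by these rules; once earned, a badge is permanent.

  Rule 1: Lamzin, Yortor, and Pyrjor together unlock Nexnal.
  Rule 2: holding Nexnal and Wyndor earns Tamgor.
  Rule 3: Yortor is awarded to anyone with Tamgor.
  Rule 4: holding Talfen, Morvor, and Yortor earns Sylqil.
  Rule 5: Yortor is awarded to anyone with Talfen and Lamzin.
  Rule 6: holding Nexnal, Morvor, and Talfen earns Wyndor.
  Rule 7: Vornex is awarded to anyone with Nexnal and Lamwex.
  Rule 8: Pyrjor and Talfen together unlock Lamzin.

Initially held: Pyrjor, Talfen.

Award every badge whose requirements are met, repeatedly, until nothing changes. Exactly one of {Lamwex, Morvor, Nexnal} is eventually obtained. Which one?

Nexnal

With Pyrjor and Talfen, Lamzin is earned (Rule 8).
With Talfen and Lamzin, Yortor is earned (Rule 5).
With Lamzin, Yortor, and Pyrjor, Nexnal is earned (Rule 1).
No rule produces Lamwex, and it is not given. No rule produces Morvor, and it is not given.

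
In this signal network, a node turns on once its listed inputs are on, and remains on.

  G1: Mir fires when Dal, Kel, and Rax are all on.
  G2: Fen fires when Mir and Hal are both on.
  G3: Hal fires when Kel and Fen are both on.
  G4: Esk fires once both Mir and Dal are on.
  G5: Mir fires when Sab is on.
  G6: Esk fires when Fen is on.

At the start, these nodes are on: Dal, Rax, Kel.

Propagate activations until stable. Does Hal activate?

No

Hal would need Kel and Fen (G3), but Fen never turns on.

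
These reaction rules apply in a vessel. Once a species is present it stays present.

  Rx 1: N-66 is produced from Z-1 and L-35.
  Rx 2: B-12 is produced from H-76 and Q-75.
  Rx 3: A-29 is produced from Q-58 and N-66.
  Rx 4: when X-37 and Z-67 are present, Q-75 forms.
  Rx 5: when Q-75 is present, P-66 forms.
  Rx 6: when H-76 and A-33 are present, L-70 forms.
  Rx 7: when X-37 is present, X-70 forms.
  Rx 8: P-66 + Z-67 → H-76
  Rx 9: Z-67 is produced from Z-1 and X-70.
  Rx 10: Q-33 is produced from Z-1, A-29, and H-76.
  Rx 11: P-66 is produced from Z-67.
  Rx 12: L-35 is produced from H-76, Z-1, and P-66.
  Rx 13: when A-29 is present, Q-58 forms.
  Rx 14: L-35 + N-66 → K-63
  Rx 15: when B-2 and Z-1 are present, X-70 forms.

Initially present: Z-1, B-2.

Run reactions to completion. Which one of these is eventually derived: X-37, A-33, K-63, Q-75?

K-63

B-2 and Z-1 present → X-70 forms (Rx 15).
Z-1 and X-70 present → Z-67 forms (Rx 9).
Z-67 present → P-66 forms (Rx 11).
P-66 and Z-67 present → H-76 forms (Rx 8).
H-76, Z-1, and P-66 present → L-35 forms (Rx 12).
Z-1 and L-35 present → N-66 forms (Rx 1).
L-35 and N-66 present → K-63 forms (Rx 14).
No rule produces A-33, and it is not given. No rule produces X-37, and it is not given. Q-75 would need X-37 and Z-67 (Rx 4), but X-37 never forms.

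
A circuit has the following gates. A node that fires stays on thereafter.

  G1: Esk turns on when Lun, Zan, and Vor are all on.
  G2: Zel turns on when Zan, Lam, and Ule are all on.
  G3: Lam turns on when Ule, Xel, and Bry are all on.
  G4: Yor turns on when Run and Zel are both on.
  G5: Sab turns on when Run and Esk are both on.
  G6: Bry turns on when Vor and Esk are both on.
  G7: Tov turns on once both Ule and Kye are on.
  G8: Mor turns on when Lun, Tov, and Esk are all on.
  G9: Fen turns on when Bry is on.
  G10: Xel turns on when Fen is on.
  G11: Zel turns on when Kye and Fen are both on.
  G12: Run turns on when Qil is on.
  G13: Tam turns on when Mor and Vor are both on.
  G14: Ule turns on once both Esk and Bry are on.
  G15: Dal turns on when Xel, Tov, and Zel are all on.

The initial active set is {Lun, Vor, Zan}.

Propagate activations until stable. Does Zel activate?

G1: Lun, Zan, and Vor on → Esk on.
G6: Vor and Esk on → Bry on.
Esk and Bry are on, so Ule turns on (G14).
Bry is on, so Fen turns on (G9).
G10: Fen on → Xel on.
Ule, Xel, and Bry are on, so Lam turns on (G3).
G2: Zan, Lam, and Ule on → Zel on.

Yes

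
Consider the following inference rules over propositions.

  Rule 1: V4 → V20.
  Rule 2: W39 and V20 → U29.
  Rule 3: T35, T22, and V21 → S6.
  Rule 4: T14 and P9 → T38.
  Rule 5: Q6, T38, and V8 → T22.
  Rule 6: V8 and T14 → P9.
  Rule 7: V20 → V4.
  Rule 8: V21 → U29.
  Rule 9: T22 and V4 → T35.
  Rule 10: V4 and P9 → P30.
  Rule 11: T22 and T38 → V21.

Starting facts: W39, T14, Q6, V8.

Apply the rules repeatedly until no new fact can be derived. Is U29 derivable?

From V8 and T14, Rule 6 gives P9.
From T14 and P9, Rule 4 gives T38.
Q6, T38, and V8 hold, so T22 follows (Rule 5).
From T22 and T38, Rule 11 gives V21.
From V21, Rule 8 gives U29.

Yes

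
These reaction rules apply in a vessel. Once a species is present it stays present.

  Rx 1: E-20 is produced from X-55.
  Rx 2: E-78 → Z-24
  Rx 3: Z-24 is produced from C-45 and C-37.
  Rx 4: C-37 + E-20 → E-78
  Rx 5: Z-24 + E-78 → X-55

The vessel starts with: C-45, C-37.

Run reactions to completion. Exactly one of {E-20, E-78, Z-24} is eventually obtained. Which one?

Z-24

C-45 and C-37 present → Z-24 forms (Rx 3).
E-78 would need C-37 and E-20 (Rx 4), but E-20 never forms. E-20 would need X-55 (Rx 1), but X-55 never forms.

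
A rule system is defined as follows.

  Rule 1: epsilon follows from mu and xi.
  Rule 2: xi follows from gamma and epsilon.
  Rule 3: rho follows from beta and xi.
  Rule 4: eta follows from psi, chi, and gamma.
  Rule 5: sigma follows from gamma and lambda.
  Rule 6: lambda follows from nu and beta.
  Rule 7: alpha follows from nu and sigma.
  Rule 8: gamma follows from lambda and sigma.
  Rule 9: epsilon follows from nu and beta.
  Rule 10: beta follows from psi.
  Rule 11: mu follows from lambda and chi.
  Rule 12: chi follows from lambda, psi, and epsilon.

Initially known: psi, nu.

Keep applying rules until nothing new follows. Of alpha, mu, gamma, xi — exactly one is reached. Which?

mu

From psi, Rule 10 gives beta.
From nu and beta, Rule 6 gives lambda.
nu and beta hold, so epsilon follows (Rule 9).
lambda, psi, and epsilon hold, so chi follows (Rule 12).
From lambda and chi, Rule 11 gives mu.
xi would need gamma and epsilon (Rule 2), but gamma is never established. gamma would need lambda and sigma (Rule 8), but sigma is never established. alpha would need nu and sigma (Rule 7), but sigma is never established.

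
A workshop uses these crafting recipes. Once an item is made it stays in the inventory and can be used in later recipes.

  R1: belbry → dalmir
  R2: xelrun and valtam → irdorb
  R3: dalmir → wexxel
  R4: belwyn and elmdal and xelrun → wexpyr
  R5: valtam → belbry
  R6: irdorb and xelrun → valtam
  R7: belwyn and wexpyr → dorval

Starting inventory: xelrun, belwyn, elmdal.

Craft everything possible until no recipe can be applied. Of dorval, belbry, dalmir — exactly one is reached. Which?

dorval

Using R4, belwyn, elmdal, and xelrun make wexpyr.
belwyn and wexpyr → dorval (R7).
dalmir would need belbry (R1), but belbry is never obtained. belbry would need valtam (R5), but valtam is never obtained.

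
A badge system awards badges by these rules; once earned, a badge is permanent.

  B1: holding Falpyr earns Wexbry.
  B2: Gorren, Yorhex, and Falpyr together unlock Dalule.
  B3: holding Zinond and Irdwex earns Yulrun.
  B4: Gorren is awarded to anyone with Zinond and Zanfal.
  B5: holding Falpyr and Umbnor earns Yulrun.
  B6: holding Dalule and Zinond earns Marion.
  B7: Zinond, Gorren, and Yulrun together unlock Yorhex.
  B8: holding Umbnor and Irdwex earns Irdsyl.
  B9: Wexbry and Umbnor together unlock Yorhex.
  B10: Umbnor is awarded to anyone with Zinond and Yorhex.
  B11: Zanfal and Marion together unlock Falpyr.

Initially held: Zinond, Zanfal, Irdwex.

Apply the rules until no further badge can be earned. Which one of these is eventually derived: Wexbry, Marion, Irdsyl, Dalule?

With Zinond and Irdwex, Yulrun is earned (B3).
With Zinond and Zanfal, Gorren is earned (B4).
With Zinond, Gorren, and Yulrun, Yorhex is earned (B7).
With Zinond and Yorhex, Umbnor is earned (B10).
With Umbnor and Irdwex, Irdsyl is earned (B8).
Marion would need Dalule and Zinond (B6), but Dalule is never earned. Wexbry would need Falpyr (B1), but Falpyr is never earned. Dalule would need Gorren, Yorhex, and Falpyr (B2), but Falpyr is never earned.

Irdsyl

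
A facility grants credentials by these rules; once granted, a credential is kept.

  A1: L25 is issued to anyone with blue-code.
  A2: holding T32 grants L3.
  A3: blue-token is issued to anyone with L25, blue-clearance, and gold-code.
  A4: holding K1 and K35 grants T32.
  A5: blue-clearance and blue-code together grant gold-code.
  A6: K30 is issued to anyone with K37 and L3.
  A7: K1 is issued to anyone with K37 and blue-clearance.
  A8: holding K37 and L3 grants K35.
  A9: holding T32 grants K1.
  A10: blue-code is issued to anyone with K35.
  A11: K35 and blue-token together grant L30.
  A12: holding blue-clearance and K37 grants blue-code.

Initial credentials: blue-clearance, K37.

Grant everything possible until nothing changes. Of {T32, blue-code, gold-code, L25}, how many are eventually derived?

Holding blue-clearance and K37 grants blue-code (A12).
Holding blue-clearance and blue-code grants gold-code (A5).
Holding blue-code grants L25 (A1).
T32 would need K1 and K35 (A4), but K35 is never granted.
blue-code: reached.
gold-code: reached.
L25: reached.
Reached: blue-code, gold-code, and L25 — 3 of the 4.

3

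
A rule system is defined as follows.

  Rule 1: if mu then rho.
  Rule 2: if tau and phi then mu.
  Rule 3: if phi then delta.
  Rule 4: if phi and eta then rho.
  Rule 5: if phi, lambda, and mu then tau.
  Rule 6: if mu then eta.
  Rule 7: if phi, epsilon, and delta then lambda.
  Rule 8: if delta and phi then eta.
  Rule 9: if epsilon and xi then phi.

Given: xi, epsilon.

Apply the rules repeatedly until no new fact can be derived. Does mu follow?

No

mu would need tau and phi (Rule 2), but tau is never established.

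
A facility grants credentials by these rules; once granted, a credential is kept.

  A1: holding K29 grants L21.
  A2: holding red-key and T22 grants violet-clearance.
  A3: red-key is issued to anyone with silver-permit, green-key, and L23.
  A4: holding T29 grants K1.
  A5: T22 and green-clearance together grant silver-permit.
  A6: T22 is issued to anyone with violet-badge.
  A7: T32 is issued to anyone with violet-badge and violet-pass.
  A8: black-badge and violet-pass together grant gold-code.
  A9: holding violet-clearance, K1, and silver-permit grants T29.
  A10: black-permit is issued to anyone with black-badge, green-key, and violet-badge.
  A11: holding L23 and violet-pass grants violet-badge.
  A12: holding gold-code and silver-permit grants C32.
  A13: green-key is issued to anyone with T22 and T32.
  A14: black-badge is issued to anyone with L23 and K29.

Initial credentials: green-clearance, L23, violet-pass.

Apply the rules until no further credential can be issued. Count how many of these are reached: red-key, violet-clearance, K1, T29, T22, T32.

Holding L23 and violet-pass grants violet-badge (A11).
Holding violet-badge and violet-pass grants T32 (A7).
Holding violet-badge grants T22 (A6).
Holding T22 and green-clearance grants silver-permit (A5).
Holding T22 and T32 grants green-key (A13).
Holding silver-permit, green-key, and L23 grants red-key (A3).
Holding red-key and T22 grants violet-clearance (A2).
red-key: reached.
violet-clearance: reached.
K1 would need T29 (A4), but T29 is never granted.
T29 would need violet-clearance, K1, and silver-permit (A9), but K1 is never granted.
T22: reached.
T32: reached.
Reached: red-key, violet-clearance, T22, and T32 — 4 of the 6.

4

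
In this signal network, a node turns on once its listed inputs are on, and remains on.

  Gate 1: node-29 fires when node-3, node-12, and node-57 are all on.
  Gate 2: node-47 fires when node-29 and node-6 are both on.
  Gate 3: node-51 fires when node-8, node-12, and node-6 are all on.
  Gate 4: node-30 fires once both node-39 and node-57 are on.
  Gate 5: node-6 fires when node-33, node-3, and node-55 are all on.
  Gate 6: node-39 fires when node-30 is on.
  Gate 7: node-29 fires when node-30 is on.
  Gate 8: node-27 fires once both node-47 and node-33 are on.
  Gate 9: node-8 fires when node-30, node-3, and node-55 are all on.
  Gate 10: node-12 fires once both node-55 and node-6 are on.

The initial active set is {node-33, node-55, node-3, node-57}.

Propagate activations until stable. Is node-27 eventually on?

node-33, node-3, and node-55 are on, so node-6 fires (Gate 5).
node-55 and node-6 are on, so node-12 fires (Gate 10).
Gate 1: node-3, node-12, and node-57 on → node-29 on.
Gate 2: node-29 and node-6 on → node-47 on.
node-47 and node-33 are on, so node-27 fires (Gate 8).

Yes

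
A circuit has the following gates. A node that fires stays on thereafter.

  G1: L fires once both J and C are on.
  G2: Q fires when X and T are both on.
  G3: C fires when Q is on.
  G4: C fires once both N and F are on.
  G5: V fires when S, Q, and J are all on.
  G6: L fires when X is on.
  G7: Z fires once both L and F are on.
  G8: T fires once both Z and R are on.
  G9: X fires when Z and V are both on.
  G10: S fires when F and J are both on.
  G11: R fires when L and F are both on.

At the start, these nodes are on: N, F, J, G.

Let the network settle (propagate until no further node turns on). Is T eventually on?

G4: N and F on → C on.
G1: J and C on → L on.
L and F are on, so R fires (G11).
G7: L and F on → Z on.
Z and R are on, so T fires (G8).

Yes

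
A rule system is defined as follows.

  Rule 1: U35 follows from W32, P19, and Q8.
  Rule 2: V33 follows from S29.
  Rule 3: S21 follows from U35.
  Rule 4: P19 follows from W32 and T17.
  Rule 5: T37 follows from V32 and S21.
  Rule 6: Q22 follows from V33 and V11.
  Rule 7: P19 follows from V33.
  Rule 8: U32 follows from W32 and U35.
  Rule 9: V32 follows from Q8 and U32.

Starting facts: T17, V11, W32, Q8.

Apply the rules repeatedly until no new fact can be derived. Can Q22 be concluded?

Q22 would need V33 and V11 (Rule 6), but V33 is never established.

No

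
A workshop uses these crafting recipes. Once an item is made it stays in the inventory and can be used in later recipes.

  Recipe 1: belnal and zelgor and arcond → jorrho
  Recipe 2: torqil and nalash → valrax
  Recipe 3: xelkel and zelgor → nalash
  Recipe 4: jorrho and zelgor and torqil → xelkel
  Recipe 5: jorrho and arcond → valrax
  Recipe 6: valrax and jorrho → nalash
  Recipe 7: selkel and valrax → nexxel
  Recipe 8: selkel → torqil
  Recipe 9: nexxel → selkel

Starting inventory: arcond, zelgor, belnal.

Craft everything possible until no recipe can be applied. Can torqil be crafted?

torqil would need selkel (Recipe 8), but selkel is never obtained.

No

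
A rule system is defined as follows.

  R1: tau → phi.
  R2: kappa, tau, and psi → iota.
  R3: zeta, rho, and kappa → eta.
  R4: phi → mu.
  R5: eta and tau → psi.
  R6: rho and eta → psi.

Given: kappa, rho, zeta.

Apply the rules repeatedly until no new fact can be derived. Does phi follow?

phi would need tau (R1), but tau is never established.

No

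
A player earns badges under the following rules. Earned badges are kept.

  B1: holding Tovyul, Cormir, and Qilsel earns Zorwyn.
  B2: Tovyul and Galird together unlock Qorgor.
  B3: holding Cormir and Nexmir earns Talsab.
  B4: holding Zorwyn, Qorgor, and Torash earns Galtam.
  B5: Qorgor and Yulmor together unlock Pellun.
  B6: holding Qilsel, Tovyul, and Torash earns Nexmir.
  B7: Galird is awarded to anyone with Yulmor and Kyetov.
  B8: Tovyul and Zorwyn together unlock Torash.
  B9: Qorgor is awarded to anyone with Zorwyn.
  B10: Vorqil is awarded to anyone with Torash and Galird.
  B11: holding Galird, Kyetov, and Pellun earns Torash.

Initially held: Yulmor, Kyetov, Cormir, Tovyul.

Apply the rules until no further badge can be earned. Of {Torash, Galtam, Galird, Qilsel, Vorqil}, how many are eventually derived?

With Yulmor and Kyetov, Galird is earned (B7).
With Tovyul and Galird, Qorgor is earned (B2).
With Qorgor and Yulmor, Pellun is earned (B5).
With Galird, Kyetov, and Pellun, Torash is earned (B11).
With Torash and Galird, Vorqil is earned (B10).
Torash: reached.
Galtam would need Zorwyn, Qorgor, and Torash (B4), but Zorwyn is never earned.
Galird: reached.
No rule produces Qilsel, and it is not given.
Vorqil: reached.
Reached: Torash, Galird, and Vorqil — 3 of the 5.

3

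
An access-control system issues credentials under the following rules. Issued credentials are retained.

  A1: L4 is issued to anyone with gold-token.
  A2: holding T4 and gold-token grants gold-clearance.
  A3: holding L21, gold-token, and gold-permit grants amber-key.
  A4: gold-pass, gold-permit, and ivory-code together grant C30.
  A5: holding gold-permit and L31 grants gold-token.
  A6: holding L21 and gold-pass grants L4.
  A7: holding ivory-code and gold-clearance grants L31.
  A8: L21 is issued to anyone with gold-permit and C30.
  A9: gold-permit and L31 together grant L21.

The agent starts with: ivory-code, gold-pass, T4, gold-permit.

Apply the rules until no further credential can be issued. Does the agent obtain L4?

Holding gold-pass, gold-permit, and ivory-code grants C30 (A4).
Holding gold-permit and C30 grants L21 (A8).
Holding L21 and gold-pass grants L4 (A6).

Yes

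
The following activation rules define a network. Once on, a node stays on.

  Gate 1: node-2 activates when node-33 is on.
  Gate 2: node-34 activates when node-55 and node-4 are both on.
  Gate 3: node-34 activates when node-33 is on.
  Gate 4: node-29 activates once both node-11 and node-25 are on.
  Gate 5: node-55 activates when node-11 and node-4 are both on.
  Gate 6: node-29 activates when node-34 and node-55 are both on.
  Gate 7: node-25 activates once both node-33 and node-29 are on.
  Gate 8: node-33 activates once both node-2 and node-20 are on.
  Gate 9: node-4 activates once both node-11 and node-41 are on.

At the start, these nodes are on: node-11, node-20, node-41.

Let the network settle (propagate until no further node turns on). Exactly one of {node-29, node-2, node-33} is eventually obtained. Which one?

node-29

Gate 9: node-11 and node-41 on → node-4 on.
Gate 5: node-11 and node-4 on → node-55 on.
Gate 2: node-55 and node-4 on → node-34 on.
Gate 6: node-34 and node-55 on → node-29 on.
node-33 would need node-2 and node-20 (Gate 8), but node-2 never turns on. node-2 would need node-33 (Gate 1), but node-33 never turns on.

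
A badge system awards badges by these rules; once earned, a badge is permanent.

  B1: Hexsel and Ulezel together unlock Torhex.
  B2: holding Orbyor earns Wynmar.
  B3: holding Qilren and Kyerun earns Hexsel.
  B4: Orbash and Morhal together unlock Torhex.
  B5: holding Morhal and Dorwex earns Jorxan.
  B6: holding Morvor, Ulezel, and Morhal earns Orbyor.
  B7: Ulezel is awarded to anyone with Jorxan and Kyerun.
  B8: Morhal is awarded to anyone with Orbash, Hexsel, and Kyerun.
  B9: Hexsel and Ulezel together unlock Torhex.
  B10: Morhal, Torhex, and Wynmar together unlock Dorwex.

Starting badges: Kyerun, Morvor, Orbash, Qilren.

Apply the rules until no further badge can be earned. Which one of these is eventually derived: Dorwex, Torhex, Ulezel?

With Qilren and Kyerun, Hexsel is earned (B3).
With Orbash, Hexsel, and Kyerun, Morhal is earned (B8).
With Orbash and Morhal, Torhex is earned (B4).
Ulezel would need Jorxan and Kyerun (B7), but Jorxan is never earned. Dorwex would need Morhal, Torhex, and Wynmar (B10), but Wynmar is never earned.

Torhex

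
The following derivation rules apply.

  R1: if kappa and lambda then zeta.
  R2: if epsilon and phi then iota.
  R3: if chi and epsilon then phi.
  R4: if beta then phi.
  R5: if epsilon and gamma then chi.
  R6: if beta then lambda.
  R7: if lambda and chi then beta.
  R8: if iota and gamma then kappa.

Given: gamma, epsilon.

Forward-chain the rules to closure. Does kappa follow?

Yes

epsilon and gamma hold, so chi follows (R5).
From chi and epsilon, R3 gives phi.
From epsilon and phi, R2 gives iota.
From iota and gamma, R8 gives kappa.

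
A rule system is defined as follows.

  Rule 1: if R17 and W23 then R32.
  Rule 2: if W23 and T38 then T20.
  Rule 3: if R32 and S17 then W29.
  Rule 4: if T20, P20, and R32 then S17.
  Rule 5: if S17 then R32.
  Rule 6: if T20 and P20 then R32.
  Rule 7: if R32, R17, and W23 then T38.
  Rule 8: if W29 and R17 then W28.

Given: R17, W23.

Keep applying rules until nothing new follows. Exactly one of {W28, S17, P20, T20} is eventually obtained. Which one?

R17 and W23 hold, so R32 follows (Rule 1).
From R32, R17, and W23, Rule 7 gives T38.
W23 and T38 hold, so T20 follows (Rule 2).
No rule produces P20, and it is not given. S17 would need T20, P20, and R32 (Rule 4), but P20 is never established. W28 would need W29 and R17 (Rule 8), but W29 is never established.

T20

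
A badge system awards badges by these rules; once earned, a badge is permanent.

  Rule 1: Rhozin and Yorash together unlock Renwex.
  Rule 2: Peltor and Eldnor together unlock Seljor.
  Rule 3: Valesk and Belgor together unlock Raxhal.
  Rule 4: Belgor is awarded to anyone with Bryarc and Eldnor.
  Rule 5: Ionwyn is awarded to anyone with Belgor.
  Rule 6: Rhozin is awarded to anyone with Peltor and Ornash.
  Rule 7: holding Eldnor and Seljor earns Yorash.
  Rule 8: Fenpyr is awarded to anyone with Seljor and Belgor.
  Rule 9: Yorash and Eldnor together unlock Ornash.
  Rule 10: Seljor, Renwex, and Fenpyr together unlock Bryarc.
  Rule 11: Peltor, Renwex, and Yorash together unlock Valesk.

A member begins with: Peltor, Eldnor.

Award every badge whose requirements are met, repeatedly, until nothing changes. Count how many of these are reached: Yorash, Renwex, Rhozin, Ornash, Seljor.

With Peltor and Eldnor, Seljor is earned (Rule 2).
With Eldnor and Seljor, Yorash is earned (Rule 7).
With Yorash and Eldnor, Ornash is earned (Rule 9).
With Peltor and Ornash, Rhozin is earned (Rule 6).
With Rhozin and Yorash, Renwex is earned (Rule 1).
Yorash: reached.
Renwex: reached.
Rhozin: reached.
Ornash: reached.
Seljor: reached.
All 5 are reached.

5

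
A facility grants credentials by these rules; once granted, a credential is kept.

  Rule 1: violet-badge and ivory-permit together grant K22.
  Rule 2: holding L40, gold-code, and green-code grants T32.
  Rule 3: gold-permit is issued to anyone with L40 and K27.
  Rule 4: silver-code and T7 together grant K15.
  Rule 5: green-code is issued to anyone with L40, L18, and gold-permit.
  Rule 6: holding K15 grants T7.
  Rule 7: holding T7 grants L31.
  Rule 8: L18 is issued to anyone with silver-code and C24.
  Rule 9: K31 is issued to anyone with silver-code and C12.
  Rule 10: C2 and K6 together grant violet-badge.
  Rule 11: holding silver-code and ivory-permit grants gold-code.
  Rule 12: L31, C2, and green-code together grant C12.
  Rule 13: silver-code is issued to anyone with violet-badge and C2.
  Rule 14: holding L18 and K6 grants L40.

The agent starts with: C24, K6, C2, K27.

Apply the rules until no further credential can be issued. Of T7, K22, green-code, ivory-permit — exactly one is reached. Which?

Holding C2 and K6 grants violet-badge (Rule 10).
Holding violet-badge and C2 grants silver-code (Rule 13).
Holding silver-code and C24 grants L18 (Rule 8).
Holding L18 and K6 grants L40 (Rule 14).
Holding L40 and K27 grants gold-permit (Rule 3).
Holding L40, L18, and gold-permit grants green-code (Rule 5).
T7 would need K15 (Rule 6), but K15 is never granted. No rule produces ivory-permit, and it is not given. K22 would need violet-badge and ivory-permit (Rule 1), but ivory-permit is never granted.

green-code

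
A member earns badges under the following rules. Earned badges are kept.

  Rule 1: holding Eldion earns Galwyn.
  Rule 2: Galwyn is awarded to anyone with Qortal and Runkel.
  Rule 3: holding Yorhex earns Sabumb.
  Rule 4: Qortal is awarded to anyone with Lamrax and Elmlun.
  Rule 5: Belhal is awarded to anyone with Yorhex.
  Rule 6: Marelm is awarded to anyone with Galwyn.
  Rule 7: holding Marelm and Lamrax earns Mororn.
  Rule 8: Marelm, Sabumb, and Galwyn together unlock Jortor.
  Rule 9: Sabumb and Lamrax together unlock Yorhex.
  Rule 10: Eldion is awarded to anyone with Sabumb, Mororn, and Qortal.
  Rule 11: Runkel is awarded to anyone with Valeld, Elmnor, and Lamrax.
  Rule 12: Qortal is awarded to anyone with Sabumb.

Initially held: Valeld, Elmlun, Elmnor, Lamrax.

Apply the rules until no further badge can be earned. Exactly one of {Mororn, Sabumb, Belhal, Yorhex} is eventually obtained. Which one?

With Lamrax and Elmlun, Qortal is earned (Rule 4).
With Valeld, Elmnor, and Lamrax, Runkel is earned (Rule 11).
With Qortal and Runkel, Galwyn is earned (Rule 2).
With Galwyn, Marelm is earned (Rule 6).
With Marelm and Lamrax, Mororn is earned (Rule 7).
Sabumb would need Yorhex (Rule 3), but Yorhex is never earned. Yorhex would need Sabumb and Lamrax (Rule 9), but Sabumb is never earned. Belhal would need Yorhex (Rule 5), but Yorhex is never earned.

Mororn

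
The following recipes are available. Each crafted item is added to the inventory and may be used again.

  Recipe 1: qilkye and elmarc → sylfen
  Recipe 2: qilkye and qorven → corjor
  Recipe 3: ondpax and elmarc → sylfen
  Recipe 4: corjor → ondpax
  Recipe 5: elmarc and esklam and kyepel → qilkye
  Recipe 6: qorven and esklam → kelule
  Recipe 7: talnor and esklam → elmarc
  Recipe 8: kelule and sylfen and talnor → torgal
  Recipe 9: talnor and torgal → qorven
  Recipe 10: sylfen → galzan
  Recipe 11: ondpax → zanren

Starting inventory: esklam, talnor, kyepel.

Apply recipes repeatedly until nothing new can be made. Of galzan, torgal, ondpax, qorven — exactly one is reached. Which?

galzan

Using Recipe 7, talnor and esklam make elmarc.
elmarc and esklam and kyepel → qilkye (Recipe 5).
Using Recipe 1, qilkye and elmarc make sylfen.
Using Recipe 10, sylfen makes galzan.
qorven would need talnor and torgal (Recipe 9), but torgal is never obtained. torgal would need kelule, sylfen, and talnor (Recipe 8), but kelule is never obtained. ondpax would need corjor (Recipe 4), but corjor is never obtained.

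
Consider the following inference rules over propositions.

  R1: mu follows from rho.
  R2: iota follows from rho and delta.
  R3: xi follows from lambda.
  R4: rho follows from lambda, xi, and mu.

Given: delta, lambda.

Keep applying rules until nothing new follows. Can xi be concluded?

lambda holds, so xi follows (R3).

Yes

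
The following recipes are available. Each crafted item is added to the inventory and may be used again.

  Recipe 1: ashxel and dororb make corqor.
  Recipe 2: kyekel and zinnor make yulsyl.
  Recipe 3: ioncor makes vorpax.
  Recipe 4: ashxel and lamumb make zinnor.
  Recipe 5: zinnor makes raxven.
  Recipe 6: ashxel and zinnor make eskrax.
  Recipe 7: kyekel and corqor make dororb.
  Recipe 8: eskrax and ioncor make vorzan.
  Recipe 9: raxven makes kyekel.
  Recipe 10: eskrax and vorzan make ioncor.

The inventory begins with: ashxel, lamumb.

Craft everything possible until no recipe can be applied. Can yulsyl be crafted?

Yes

Using Recipe 4, ashxel and lamumb make zinnor.
Using Recipe 5, zinnor makes raxven.
raxven → kyekel (Recipe 9).
kyekel and zinnor → yulsyl (Recipe 2).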